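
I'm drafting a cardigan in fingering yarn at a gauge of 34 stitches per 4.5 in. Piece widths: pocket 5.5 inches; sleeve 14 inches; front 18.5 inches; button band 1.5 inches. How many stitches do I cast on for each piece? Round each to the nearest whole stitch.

Rate = 34/4.5 = 7.556 sts per in.
pocket: 5.5 × 7.556 = 41.56 → 42.
sleeve: 14 × 7.556 = 105.78 → 106.
front: 18.5 × 7.556 = 139.78 → 140.
button band: 1.5 × 7.556 = 11.33 → 11.

pocket 42; sleeve 106; front 140; button band 11.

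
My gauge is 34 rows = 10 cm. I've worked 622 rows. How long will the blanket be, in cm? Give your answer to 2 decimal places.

34 rows / 10 cm = 3.4 rows per cm.
622 / 3.4 = 182.941 cm.

182.94 cm.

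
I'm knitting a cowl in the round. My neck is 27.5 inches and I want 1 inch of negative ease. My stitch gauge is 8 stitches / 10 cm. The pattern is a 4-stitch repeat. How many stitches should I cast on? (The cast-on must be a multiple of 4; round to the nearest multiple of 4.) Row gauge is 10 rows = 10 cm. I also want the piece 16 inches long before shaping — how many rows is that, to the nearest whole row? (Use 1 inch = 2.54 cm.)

Finished = 27.5 − 1 = 26.5 inches.
26.5 inches × 2.54 = 67.31 cm.
8/10 = 0.8 sts per cm; 67.31 × 0.8 = 53.85 sts.
Nearest multiple of 4 → 52.
16 inches = 40.64 cm; × 1 = 40.64 → 41 rows.

Cast on 52 stitches; work 41 rows.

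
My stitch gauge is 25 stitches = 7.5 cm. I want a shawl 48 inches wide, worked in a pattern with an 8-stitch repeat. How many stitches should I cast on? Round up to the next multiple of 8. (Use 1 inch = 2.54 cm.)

48 in = 48 × 2.54 = 121.92 cm.
25 / 7.5 = 3.333 sts/cm.
121.92 × 3.333 = 406.40 sts.
→ 408.

CO 408 sts.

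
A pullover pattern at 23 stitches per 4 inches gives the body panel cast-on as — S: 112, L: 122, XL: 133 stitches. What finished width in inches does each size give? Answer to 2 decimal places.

S 19.48 inches; L 21.22 inches; XL 23.13 inches.

23/4 = 5.75 sts per in.
S: 112 / 5.75 = 19.478 → 19.48 in.
L: 122 / 5.75 = 21.217 → 21.22 in.
XL: 133 / 5.75 = 23.130 → 23.13 in.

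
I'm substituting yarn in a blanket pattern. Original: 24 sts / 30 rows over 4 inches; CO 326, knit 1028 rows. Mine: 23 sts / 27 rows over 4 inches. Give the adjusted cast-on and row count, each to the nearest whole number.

Cast on 312 stitches; work 925 rows.

Stitches: 326 × 23/24 = 312.42 → 312.
Rows: 1028 × 27/30 = 925.20 → 925.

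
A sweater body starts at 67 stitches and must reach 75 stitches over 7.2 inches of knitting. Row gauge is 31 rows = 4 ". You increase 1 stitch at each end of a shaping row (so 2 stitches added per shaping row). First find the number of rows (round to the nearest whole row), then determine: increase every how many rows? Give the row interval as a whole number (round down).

Increase every 14th row.

Rows = 7.2 × 7.75 = 55.8 → 56 rows.
Stitches to add: 8 → 4 shaping rows (at 2 st each).
56 / 4 = 14.00 → every 14 rows.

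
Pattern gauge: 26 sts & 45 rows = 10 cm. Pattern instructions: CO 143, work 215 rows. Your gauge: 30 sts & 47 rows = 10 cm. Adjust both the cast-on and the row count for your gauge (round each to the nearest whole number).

Cast on 165 stitches; work 225 rows.

Stitches: 143 × 30/26 = 165.00 → 165.
Rows: 215 × 47/45 = 224.56 → 225.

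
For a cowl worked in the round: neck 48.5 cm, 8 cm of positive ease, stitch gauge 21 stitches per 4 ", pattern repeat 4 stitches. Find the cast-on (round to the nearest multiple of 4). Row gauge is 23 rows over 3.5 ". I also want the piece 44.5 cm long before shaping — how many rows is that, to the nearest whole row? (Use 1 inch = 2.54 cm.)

Cast on 116 stitches; work 115 rows.

Finished = 48.5 + 8 = 56.5 cm.
56.5 cm × 1/2.54 = 22.24 inches.
21/4 = 5.25 sts per in; 22.24 × 5.25 = 116.78 sts.
Nearest multiple of 4 → 116.
44.5 cm = 17.52 inches; × 6.571 = 115.13 → 115 rows.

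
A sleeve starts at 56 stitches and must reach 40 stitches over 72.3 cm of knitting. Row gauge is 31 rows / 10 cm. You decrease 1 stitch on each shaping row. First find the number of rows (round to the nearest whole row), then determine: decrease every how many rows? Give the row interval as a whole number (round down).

Rows = 72.3 × 3.1 = 224.1 → 224 rows.
Stitches to remove: 16 → 16 shaping rows (at 1 st each).
224 / 16 = 14.00 → every 14 rows.

Decrease every 14th row.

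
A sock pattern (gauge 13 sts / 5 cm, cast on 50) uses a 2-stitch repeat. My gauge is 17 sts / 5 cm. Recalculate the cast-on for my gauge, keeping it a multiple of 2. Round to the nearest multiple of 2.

Cast on 66 stitches.

50 × 17 / 13 = 65.38.
Nearest multiple of 2: 66.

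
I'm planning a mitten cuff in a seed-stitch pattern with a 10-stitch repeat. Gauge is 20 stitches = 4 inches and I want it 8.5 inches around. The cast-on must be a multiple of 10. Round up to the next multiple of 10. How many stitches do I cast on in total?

20 / 4 = 5 sts per inch.
8.5 × 5 = 42.50 sts.
Next multiple of 10: 50.

CO 50 sts.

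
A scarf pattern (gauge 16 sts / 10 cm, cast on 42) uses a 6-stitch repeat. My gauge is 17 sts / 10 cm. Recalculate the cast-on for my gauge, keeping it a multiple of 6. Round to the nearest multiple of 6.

CO 42 sts.

42 × 17 / 16 = 44.62.
Nearest multiple of 6: 42.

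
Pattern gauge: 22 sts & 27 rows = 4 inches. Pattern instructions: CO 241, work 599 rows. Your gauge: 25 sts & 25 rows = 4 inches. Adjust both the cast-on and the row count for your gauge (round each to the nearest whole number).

Cast on 274 stitches; work 555 rows.

Stitches: 241 × 25/22 = 273.86 → 274.
Rows: 599 × 25/27 = 554.63 → 555.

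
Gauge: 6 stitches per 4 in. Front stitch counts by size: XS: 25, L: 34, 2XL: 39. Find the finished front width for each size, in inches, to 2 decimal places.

6/4 = 1.5 sts per in.
XS: 25 / 1.5 = 16.667 → 16.67 in.
L: 34 / 1.5 = 22.667 → 22.67 in.
2XL: 39 / 1.5 = 26.000 → 26.00 in.

XS 16.67 inches; L 22.67 inches; 2XL 26.00 inches.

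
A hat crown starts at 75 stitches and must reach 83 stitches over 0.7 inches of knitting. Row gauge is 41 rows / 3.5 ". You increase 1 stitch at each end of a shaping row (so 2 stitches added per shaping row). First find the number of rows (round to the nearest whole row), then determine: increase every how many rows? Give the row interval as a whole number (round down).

Rows = 0.7 × 11.714 = 8.2 → 8 rows.
Stitches to add: 8 → 4 shaping rows (at 2 st each).
8 / 4 = 2.00 → every 2 rows.

Increase every 2nd row.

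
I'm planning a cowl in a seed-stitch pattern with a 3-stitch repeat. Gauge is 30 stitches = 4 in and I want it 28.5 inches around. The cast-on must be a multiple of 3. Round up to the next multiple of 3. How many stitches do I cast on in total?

CO 216 sts.

30 / 4 = 7.5 sts per inch.
28.5 × 7.5 = 213.75 sts.
Next multiple of 3: 216.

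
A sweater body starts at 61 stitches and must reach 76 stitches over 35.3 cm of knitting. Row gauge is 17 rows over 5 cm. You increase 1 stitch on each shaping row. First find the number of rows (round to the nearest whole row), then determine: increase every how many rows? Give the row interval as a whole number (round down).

Rows = 35.3 × 3.4 = 120.0 → 120 rows.
Stitches to add: 15 → 15 shaping rows (at 1 st each).
120 / 15 = 8.00 → every 8 rows.

Increase every 8th row.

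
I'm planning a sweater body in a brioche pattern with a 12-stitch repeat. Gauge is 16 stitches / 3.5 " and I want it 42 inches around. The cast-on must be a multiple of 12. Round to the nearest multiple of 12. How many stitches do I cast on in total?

16 / 3.5 = 4.571 sts per inch.
42 × 4.571 = 192.00 sts.
Nearest multiple of 12: 192.

192 stitches.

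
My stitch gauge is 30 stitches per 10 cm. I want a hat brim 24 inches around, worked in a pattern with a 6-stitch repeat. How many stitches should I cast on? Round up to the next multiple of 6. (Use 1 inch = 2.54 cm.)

186 stitches.

24 in = 24 × 2.54 = 60.96 cm.
30 / 10 = 3 sts/cm.
60.96 × 3 = 182.88 sts.
→ 186.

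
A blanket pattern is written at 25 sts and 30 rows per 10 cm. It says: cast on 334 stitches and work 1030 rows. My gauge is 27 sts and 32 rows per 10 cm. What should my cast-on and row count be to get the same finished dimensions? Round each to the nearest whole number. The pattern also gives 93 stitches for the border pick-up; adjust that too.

Cast on 361 stitches; work 1099 rows; border pick-up 100 stitches.

Stitches: 334 × 27/25 = 360.72 → 361.
Rows: 1030 × 32/30 = 1098.67 → 1099.
border pick-up: 93 × 27/25 = 100.44 → 100.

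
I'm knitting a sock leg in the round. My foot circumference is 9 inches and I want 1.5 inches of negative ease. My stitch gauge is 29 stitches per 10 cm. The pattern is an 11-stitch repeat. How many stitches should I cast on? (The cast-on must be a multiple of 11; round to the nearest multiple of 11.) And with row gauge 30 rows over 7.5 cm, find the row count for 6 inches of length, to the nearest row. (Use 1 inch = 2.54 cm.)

Cast on 55 stitches; work 61 rows.

Finished = 9 − 1.5 = 7.5 inches.
7.5 inches × 2.54 = 19.05 cm.
29/10 = 2.9 sts per cm; 19.05 × 2.9 = 55.24 sts.
Nearest multiple of 11 → 55.
6 inches = 15.24 cm; × 4 = 60.96 → 61 rows.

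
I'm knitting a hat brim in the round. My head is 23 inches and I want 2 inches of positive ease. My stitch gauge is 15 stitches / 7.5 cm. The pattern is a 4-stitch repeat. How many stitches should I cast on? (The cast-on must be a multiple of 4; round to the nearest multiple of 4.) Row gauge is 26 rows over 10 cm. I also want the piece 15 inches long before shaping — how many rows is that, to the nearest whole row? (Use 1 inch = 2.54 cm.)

Cast on 128 stitches; work 99 rows.

Finished = 23 + 2 = 25 inches.
25 inches × 2.54 = 63.50 cm.
15/7.5 = 2 sts per cm; 63.50 × 2 = 127.00 sts.
Nearest multiple of 4 → 128.
15 inches = 38.10 cm; × 2.6 = 99.06 → 99 rows.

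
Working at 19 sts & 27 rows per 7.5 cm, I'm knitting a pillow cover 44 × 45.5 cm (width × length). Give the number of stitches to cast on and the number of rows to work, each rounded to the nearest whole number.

Cast on 111 stitches and work 164 rows.

Stitch gauge = 19/7.5 = 2.533 sts/cm; 44 × 2.533 = 111.47 → 111 sts.
Row gauge = 27/7.5 = 3.6 rows/cm; 45.5 × 3.6 = 163.80 → 164 rows.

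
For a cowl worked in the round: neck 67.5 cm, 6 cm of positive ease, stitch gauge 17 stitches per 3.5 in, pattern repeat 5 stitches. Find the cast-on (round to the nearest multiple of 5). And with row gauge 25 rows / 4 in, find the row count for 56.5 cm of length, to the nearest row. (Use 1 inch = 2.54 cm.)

Cast on 140 stitches; work 139 rows.

Finished = 67.5 + 6 = 73.5 cm.
73.5 cm × 1/2.54 = 28.94 inches.
17/3.5 = 4.857 sts per in; 28.94 × 4.857 = 140.55 sts.
Nearest multiple of 5 → 140.
56.5 cm = 22.24 inches; × 6.25 = 139.03 → 139 rows.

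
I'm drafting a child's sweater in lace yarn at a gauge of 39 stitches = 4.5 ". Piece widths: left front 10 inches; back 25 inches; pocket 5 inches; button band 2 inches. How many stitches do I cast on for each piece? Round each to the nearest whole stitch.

Rate = 39/4.5 = 8.667 sts per in.
left front: 10 × 8.667 = 86.67 → 87.
back: 25 × 8.667 = 216.67 → 217.
pocket: 5 × 8.667 = 43.33 → 43.
button band: 2 × 8.667 = 17.33 → 17.

left front 87; back 217; pocket 43; button band 17.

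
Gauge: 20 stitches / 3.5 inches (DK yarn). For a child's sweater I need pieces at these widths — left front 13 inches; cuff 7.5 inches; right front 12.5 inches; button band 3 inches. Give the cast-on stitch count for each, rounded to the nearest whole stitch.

left front 74; cuff 43; right front 71; button band 17.

Rate = 20/3.5 = 5.714 sts per in.
left front: 13 × 5.714 = 74.29 → 74.
cuff: 7.5 × 5.714 = 42.86 → 43.
right front: 12.5 × 5.714 = 71.43 → 71.
button band: 3 × 5.714 = 17.14 → 17.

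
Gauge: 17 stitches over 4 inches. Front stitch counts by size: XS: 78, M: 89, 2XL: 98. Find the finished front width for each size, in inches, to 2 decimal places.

17/4 = 4.25 sts per in.
XS: 78 / 4.25 = 18.353 → 18.35 in.
M: 89 / 4.25 = 20.941 → 20.94 in.
2XL: 98 / 4.25 = 23.059 → 23.06 in.

XS 18.35 inches; M 20.94 inches; 2XL 23.06 inches.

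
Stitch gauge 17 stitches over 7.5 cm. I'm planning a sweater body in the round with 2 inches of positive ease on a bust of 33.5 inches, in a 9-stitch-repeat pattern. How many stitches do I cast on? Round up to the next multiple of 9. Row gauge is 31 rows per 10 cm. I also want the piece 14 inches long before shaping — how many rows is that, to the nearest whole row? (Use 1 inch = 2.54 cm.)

Cast on 207 stitches; work 110 rows.

Finished = 33.5 + 2 = 35.5 inches.
35.5 inches × 2.54 = 90.17 cm.
17/7.5 = 2.267 sts per cm; 90.17 × 2.267 = 204.39 sts.
Next multiple of 9 → 207.
14 inches = 35.56 cm; × 3.1 = 110.24 → 110 rows.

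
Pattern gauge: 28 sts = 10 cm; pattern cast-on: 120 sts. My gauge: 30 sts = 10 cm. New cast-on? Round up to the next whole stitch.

129 stitches.

Scale factor = 30 / 28 = 1.071.
120 × 30 / 28 = 128.57 sts.
→ 129 sts.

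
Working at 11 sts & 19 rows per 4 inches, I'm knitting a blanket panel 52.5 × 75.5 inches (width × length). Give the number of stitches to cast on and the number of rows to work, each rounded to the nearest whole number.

Stitch gauge = 11/4 = 2.75 sts/in; 52.5 × 2.75 = 144.38 → 144 sts.
Row gauge = 19/4 = 4.75 rows/in; 75.5 × 4.75 = 358.62 → 359 rows.

Cast on 144 stitches and work 359 rows.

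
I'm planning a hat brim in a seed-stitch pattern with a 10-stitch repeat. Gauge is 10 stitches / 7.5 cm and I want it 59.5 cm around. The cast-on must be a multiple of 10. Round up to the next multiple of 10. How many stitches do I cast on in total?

10 / 7.5 = 1.333 sts per cm.
59.5 × 1.333 = 79.33 sts.
Next multiple of 10: 80.

Cast on 80 stitches.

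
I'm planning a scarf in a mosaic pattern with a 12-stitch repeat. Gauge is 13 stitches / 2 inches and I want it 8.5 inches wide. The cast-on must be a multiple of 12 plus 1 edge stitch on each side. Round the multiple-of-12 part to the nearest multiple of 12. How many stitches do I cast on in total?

CO 50 sts.

13 / 2 = 6.5 sts per inch.
8.5 × 6.5 = 55.25 sts.
Less 2 edge sts → 53.25 for the repeat.
Nearest multiple of 12: 48.
Add back 2 edge sts → 50.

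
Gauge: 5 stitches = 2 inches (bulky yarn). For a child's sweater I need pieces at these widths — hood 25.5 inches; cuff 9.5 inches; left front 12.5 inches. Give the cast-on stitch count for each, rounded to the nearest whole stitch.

hood 64; cuff 24; left front 31.

Rate = 5/2 = 2.5 sts per in.
hood: 25.5 × 2.5 = 63.75 → 64.
cuff: 9.5 × 2.5 = 23.75 → 24.
left front: 12.5 × 2.5 = 31.25 → 31.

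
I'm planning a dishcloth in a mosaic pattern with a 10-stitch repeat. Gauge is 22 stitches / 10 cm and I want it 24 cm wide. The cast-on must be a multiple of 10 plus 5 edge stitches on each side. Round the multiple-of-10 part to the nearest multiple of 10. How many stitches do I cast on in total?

22 / 10 = 2.2 sts per cm.
24 × 2.2 = 52.80 sts.
Less 10 edge sts → 42.80 for the repeat.
Nearest multiple of 10: 40.
Add back 10 edge sts → 50.

Cast on 50 stitches.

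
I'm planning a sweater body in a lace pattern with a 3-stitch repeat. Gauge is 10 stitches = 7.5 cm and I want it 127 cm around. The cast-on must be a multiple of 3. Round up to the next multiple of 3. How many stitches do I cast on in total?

Cast on 171 stitches.

10 / 7.5 = 1.333 sts per cm.
127 × 1.333 = 169.33 sts.
Next multiple of 3: 171.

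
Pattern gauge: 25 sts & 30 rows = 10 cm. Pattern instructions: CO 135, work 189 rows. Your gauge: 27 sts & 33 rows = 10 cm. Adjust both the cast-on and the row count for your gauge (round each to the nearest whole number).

Cast on 146 stitches; work 208 rows.

Stitches: 135 × 27/25 = 145.80 → 146.
Rows: 189 × 33/30 = 207.90 → 208.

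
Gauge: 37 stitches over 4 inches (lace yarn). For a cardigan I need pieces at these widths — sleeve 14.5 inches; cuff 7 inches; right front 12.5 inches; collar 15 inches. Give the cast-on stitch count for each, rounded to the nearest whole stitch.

sleeve 134; cuff 65; right front 116; collar 139.

Rate = 37/4 = 9.25 sts per in.
sleeve: 14.5 × 9.25 = 134.12 → 134.
cuff: 7 × 9.25 = 64.75 → 65.
right front: 12.5 × 9.25 = 115.62 → 116.
collar: 15 × 9.25 = 138.75 → 139.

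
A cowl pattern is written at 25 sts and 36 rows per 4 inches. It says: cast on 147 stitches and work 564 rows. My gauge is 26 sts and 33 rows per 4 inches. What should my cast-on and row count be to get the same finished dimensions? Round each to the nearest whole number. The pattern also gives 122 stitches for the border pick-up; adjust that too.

Cast on 153 stitches; work 517 rows; border pick-up 127 stitches.

Stitches: 147 × 26/25 = 152.88 → 153.
Rows: 564 × 33/36 = 517.00 → 517.
border pick-up: 122 × 26/25 = 126.88 → 127.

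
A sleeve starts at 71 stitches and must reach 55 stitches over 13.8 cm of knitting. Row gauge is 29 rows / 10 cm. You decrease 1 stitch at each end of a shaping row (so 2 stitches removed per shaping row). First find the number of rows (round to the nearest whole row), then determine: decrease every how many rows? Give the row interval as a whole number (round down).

Rows = 13.8 × 2.9 = 40.0 → 40 rows.
Stitches to remove: 16 → 8 shaping rows (at 2 st each).
40 / 8 = 5.00 → every 5 rows.

Decrease every 5th row.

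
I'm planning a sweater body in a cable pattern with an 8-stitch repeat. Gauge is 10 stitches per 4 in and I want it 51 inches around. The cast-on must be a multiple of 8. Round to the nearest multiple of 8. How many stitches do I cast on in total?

128 stitches.

10 / 4 = 2.5 sts per inch.
51 × 2.5 = 127.50 sts.
Nearest multiple of 8: 128.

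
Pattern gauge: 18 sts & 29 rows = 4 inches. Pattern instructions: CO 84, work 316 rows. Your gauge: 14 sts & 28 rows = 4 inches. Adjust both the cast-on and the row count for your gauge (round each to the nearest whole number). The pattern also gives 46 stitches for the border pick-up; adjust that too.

Stitches: 84 × 14/18 = 65.33 → 65.
Rows: 316 × 28/29 = 305.10 → 305.
border pick-up: 46 × 14/18 = 35.78 → 36.

Cast on 65 stitches; work 305 rows; border pick-up 36 stitches.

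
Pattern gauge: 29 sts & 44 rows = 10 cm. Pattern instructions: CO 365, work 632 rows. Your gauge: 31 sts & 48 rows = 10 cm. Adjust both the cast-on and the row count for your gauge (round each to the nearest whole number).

Stitches: 365 × 31/29 = 390.17 → 390.
Rows: 632 × 48/44 = 689.45 → 689.

Cast on 390 stitches; work 689 rows.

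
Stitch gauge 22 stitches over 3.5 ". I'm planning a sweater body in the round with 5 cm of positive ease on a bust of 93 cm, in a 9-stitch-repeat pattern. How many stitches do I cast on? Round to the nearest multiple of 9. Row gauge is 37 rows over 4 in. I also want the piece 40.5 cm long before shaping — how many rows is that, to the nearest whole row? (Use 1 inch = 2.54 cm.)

Cast on 243 stitches; work 147 rows.

Finished = 93 + 5 = 98 cm.
98 cm × 1/2.54 = 38.58 inches.
22/3.5 = 6.286 sts per in; 38.58 × 6.286 = 242.52 sts.
Nearest multiple of 9 → 243.
40.5 cm = 15.94 inches; × 9.25 = 147.49 → 147 rows.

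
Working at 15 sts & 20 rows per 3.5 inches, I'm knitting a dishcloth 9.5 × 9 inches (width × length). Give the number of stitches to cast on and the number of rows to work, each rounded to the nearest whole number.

Cast on 41 stitches and work 51 rows.

Stitch gauge = 15/3.5 = 4.286 sts/in; 9.5 × 4.286 = 40.71 → 41 sts.
Row gauge = 20/3.5 = 5.714 rows/in; 9 × 5.714 = 51.43 → 51 rows.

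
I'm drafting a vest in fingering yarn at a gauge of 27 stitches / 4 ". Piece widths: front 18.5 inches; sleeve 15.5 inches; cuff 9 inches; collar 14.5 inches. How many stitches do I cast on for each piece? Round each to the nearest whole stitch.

front 125; sleeve 105; cuff 61; collar 98.

Rate = 27/4 = 6.75 sts per in.
front: 18.5 × 6.75 = 124.88 → 125.
sleeve: 15.5 × 6.75 = 104.62 → 105.
cuff: 9 × 6.75 = 60.75 → 61.
collar: 14.5 × 6.75 = 97.88 → 98.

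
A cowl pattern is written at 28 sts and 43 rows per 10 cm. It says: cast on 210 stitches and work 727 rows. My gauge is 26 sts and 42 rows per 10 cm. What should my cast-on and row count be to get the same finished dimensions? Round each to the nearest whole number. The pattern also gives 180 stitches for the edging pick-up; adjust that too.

Stitches: 210 × 26/28 = 195.00 → 195.
Rows: 727 × 42/43 = 710.09 → 710.
edging pick-up: 180 × 26/28 = 167.14 → 167.

Cast on 195 stitches; work 710 rows; edging pick-up 167 stitches.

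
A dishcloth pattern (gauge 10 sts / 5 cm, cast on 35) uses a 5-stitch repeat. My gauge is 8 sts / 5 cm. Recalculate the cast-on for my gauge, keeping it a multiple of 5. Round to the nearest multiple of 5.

CO 30 sts.

35 × 8 / 10 = 28.00.
Nearest multiple of 5: 30.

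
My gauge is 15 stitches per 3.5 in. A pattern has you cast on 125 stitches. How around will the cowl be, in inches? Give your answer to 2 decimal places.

29.17 inches.

15 stitches / 3.5 inch = 4.286 stitches per inch.
125 / 4.286 = 29.167 inches.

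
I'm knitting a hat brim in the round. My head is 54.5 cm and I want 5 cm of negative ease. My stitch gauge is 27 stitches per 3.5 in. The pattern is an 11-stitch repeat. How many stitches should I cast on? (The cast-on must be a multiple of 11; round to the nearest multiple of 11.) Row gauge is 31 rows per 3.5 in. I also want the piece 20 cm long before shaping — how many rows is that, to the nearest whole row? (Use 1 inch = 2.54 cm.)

Cast on 154 stitches; work 70 rows.

Finished = 54.5 − 5 = 49.5 cm.
49.5 cm × 1/2.54 = 19.49 inches.
27/3.5 = 7.714 sts per in; 19.49 × 7.714 = 150.34 sts.
Nearest multiple of 11 → 154.
20 cm = 7.87 inches; × 8.857 = 69.74 → 70 rows.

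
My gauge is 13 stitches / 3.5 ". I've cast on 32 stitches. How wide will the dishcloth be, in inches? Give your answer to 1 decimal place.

8.6 inches.

13 stitches / 3.5 inch = 3.714 stitches per inch.
32 / 3.714 = 8.62 inches.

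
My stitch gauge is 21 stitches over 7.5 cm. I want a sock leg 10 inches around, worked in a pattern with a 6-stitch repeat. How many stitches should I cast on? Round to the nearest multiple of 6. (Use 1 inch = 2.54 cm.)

CO 72 sts.

10 in = 10 × 2.54 = 25.40 cm.
21 / 7.5 = 2.8 sts/cm.
25.40 × 2.8 = 71.12 sts.
→ 72.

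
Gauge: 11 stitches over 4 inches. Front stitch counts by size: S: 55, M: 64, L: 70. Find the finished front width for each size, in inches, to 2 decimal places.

S 20.00 inches; M 23.27 inches; L 25.45 inches.

11/4 = 2.75 sts per in.
S: 55 / 2.75 = 20.000 → 20.00 in.
M: 64 / 2.75 = 23.273 → 23.27 in.
L: 70 / 2.75 = 25.455 → 25.45 in.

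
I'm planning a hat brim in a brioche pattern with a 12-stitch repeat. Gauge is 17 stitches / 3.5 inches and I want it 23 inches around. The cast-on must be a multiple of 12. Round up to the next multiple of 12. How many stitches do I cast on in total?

17 / 3.5 = 4.857 sts per inch.
23 × 4.857 = 111.71 sts.
Next multiple of 12: 120.

Cast on 120 stitches.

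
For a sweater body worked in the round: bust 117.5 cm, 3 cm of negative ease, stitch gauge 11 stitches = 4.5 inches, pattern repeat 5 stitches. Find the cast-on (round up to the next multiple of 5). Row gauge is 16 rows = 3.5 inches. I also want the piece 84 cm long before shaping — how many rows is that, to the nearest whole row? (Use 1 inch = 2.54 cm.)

Finished = 117.5 − 3 = 114.5 cm.
114.5 cm × 1/2.54 = 45.08 inches.
11/4.5 = 2.444 sts per in; 45.08 × 2.444 = 110.19 sts.
Next multiple of 5 → 115.
84 cm = 33.07 inches; × 4.571 = 151.18 → 151 rows.

Cast on 115 stitches; work 151 rows.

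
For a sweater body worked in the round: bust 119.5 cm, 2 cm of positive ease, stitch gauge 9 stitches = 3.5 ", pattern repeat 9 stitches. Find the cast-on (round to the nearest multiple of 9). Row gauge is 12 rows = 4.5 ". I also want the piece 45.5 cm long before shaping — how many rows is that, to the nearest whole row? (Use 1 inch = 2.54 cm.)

Finished = 119.5 + 2 = 121.5 cm.
121.5 cm × 1/2.54 = 47.83 inches.
9/3.5 = 2.571 sts per in; 47.83 × 2.571 = 123.00 sts.
Nearest multiple of 9 → 126.
45.5 cm = 17.91 inches; × 2.667 = 47.77 → 48 rows.

Cast on 126 stitches; work 48 rows.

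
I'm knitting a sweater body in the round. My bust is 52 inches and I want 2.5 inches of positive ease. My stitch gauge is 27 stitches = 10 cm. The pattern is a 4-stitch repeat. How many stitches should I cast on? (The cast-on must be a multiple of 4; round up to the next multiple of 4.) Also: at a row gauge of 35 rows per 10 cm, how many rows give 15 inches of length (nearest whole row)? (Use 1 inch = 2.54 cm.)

Finished = 52 + 2.5 = 54.5 inches.
54.5 inches × 2.54 = 138.43 cm.
27/10 = 2.7 sts per cm; 138.43 × 2.7 = 373.76 sts.
Next multiple of 4 → 376.
15 inches = 38.10 cm; × 3.5 = 133.35 → 133 rows.

Cast on 376 stitches; work 133 rows.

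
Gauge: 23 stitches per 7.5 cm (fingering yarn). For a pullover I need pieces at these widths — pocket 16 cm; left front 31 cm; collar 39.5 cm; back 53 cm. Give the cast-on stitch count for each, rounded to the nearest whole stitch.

pocket 49; left front 95; collar 121; back 163.

Rate = 23/7.5 = 3.067 sts per cm.
pocket: 16 × 3.067 = 49.07 → 49.
left front: 31 × 3.067 = 95.07 → 95.
collar: 39.5 × 3.067 = 121.13 → 121.
back: 53 × 3.067 = 162.53 → 163.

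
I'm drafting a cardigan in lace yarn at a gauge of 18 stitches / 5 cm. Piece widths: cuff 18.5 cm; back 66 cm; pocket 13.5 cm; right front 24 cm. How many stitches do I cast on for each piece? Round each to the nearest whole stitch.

cuff 67; back 238; pocket 49; right front 86.

Rate = 18/5 = 3.6 sts per cm.
cuff: 18.5 × 3.6 = 66.60 → 67.
back: 66 × 3.6 = 237.60 → 238.
pocket: 13.5 × 3.6 = 48.60 → 49.
right front: 24 × 3.6 = 86.40 → 86.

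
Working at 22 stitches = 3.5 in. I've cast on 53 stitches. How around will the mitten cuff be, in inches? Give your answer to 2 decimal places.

8.43 inches.

22 stitches / 3.5 inch = 6.286 stitches per inch.
53 / 6.286 = 8.432 inches.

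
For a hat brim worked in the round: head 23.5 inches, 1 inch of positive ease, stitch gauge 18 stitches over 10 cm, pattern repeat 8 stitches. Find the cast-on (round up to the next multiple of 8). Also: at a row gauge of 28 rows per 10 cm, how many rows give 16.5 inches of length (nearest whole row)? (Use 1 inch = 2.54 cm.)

Finished = 23.5 + 1 = 24.5 inches.
24.5 inches × 2.54 = 62.23 cm.
18/10 = 1.8 sts per cm; 62.23 × 1.8 = 112.01 sts.
Next multiple of 8 → 120.
16.5 inches = 41.91 cm; × 2.8 = 117.35 → 117 rows.

Cast on 120 stitches; work 117 rows.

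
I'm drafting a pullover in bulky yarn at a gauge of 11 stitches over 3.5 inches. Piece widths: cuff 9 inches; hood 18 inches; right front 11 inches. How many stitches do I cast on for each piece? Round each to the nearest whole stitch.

cuff 28; hood 57; right front 35.

Rate = 11/3.5 = 3.143 sts per in.
cuff: 9 × 3.143 = 28.29 → 28.
hood: 18 × 3.143 = 56.57 → 57.
right front: 11 × 3.143 = 34.57 → 35.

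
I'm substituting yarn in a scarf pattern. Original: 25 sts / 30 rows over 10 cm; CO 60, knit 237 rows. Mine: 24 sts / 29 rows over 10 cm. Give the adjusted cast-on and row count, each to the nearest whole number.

Stitches: 60 × 24/25 = 57.60 → 58.
Rows: 237 × 29/30 = 229.10 → 229.

Cast on 58 stitches; work 229 rows.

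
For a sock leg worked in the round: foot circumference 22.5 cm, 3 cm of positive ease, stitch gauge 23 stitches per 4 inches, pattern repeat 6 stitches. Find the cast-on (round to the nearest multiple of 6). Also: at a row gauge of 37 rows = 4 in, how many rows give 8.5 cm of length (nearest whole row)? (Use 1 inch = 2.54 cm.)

Cast on 60 stitches; work 31 rows.

Finished = 22.5 + 3 = 25.5 cm.
25.5 cm × 1/2.54 = 10.04 inches.
23/4 = 5.75 sts per in; 10.04 × 5.75 = 57.73 sts.
Nearest multiple of 6 → 60.
8.5 cm = 3.35 inches; × 9.25 = 30.95 → 31 rows.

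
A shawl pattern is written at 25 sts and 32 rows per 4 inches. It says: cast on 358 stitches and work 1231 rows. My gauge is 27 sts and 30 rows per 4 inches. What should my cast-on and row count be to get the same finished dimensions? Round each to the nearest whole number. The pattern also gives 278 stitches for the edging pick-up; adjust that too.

Cast on 387 stitches; work 1154 rows; edging pick-up 300 stitches.

Stitches: 358 × 27/25 = 386.64 → 387.
Rows: 1231 × 30/32 = 1154.06 → 1154.
edging pick-up: 278 × 27/25 = 300.24 → 300.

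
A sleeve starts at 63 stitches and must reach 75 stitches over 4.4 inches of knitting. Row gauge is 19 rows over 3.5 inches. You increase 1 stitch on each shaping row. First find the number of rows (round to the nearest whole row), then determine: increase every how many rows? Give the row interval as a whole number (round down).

Rows = 4.4 × 5.429 = 23.9 → 24 rows.
Stitches to add: 12 → 12 shaping rows (at 1 st each).
24 / 12 = 2.00 → every 2 rows.

Increase every 2nd row.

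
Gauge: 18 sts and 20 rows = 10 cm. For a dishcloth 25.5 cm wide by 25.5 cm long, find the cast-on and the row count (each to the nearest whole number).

Cast on 46 stitches and work 51 rows.

Stitch gauge = 18/10 = 1.8 sts/cm; 25.5 × 1.8 = 45.90 → 46 sts.
Row gauge = 20/10 = 2 rows/cm; 25.5 × 2 = 51.00 → 51 rows.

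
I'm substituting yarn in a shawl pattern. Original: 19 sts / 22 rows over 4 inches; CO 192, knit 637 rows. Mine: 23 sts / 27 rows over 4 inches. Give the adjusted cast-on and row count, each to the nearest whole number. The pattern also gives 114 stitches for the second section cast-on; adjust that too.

Cast on 232 stitches; work 782 rows; second section cast-on 138 stitches.

Stitches: 192 × 23/19 = 232.42 → 232.
Rows: 637 × 27/22 = 781.77 → 782.
second section cast-on: 114 × 23/19 = 138.00 → 138.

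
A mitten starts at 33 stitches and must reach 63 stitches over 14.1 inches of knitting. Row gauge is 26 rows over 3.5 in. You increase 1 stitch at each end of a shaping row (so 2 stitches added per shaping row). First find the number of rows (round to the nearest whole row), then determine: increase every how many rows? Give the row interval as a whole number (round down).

Rows = 14.1 × 7.429 = 104.7 → 105 rows.
Stitches to add: 30 → 15 shaping rows (at 2 st each).
105 / 15 = 7.00 → every 7 rows.

Increase every 7th row.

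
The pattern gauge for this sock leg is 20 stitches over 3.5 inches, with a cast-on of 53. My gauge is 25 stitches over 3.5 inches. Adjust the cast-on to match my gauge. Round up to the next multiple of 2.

Scale factor = 25 / 20 = 1.250.
53 × 25 / 20 = 66.25 sts.
→ 68 sts.

CO 68 sts.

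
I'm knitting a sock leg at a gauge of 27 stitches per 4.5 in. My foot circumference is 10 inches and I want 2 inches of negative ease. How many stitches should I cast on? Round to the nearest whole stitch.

Finished = 10 − 2 = 8 in.
27 / 4.5 = 6 sts per inch.
8.00 × 6 = 48.00 sts.

Cast on 48 stitches.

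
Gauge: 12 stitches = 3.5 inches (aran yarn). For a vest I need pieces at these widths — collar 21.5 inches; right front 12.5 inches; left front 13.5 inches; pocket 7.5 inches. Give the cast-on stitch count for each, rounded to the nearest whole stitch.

Rate = 12/3.5 = 3.429 sts per in.
collar: 21.5 × 3.429 = 73.71 → 74.
right front: 12.5 × 3.429 = 42.86 → 43.
left front: 13.5 × 3.429 = 46.29 → 46.
pocket: 7.5 × 3.429 = 25.71 → 26.

collar 74; right front 43; left front 46; pocket 26.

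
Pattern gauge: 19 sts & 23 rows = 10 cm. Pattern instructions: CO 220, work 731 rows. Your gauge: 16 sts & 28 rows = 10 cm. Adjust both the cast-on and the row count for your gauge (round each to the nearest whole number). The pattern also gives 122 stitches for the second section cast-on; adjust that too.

Stitches: 220 × 16/19 = 185.26 → 185.
Rows: 731 × 28/23 = 889.91 → 890.
second section cast-on: 122 × 16/19 = 102.74 → 103.

Cast on 185 stitches; work 890 rows; second section cast-on 103 stitches.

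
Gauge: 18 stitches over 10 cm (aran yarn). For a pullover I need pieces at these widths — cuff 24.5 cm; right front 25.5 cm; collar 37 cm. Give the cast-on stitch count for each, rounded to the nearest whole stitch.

cuff 44; right front 46; collar 67.

Rate = 18/10 = 1.8 sts per cm.
cuff: 24.5 × 1.8 = 44.10 → 44.
right front: 25.5 × 1.8 = 45.90 → 46.
collar: 37 × 1.8 = 66.60 → 67.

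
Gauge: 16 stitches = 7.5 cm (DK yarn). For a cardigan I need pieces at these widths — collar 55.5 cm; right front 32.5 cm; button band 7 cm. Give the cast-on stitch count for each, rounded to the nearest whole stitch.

collar 118; right front 69; button band 15.

Rate = 16/7.5 = 2.133 sts per cm.
collar: 55.5 × 2.133 = 118.40 → 118.
right front: 32.5 × 2.133 = 69.33 → 69.
button band: 7 × 2.133 = 14.93 → 15.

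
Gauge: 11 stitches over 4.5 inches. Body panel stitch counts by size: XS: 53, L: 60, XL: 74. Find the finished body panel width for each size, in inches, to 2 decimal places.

11/4.5 = 2.444 sts per in.
XS: 53 / 2.444 = 21.682 → 21.68 in.
L: 60 / 2.444 = 24.545 → 24.55 in.
XL: 74 / 2.444 = 30.273 → 30.27 in.

XS 21.68 inches; L 24.55 inches; XL 30.27 inches.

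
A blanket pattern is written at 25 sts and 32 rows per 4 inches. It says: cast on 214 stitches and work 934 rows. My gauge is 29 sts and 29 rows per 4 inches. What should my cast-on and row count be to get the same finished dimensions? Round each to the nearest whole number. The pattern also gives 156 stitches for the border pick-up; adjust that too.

Cast on 248 stitches; work 846 rows; border pick-up 181 stitches.

Stitches: 214 × 29/25 = 248.24 → 248.
Rows: 934 × 29/32 = 846.44 → 846.
border pick-up: 156 × 29/25 = 180.96 → 181.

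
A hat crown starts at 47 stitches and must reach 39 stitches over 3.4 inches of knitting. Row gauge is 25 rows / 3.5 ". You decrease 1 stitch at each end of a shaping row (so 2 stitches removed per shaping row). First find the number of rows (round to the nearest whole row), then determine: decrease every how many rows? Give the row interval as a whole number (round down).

Rows = 3.4 × 7.143 = 24.3 → 24 rows.
Stitches to remove: 8 → 4 shaping rows (at 2 st each).
24 / 4 = 6.00 → every 6 rows.

Decrease every 6th row.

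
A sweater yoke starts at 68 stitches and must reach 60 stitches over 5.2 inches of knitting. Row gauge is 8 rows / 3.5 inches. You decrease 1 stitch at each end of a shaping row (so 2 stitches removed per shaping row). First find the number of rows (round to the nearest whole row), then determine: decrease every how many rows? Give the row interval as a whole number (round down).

Decrease every 3rd row.

Rows = 5.2 × 2.286 = 11.9 → 12 rows.
Stitches to remove: 8 → 4 shaping rows (at 2 st each).
12 / 4 = 3.00 → every 3 rows.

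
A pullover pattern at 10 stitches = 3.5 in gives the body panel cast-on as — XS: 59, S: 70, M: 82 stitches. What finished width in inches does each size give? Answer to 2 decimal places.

10/3.5 = 2.857 sts per in.
XS: 59 / 2.857 = 20.650 → 20.65 in.
S: 70 / 2.857 = 24.500 → 24.50 in.
M: 82 / 2.857 = 28.700 → 28.70 in.

XS 20.65 inches; S 24.50 inches; M 28.70 inches.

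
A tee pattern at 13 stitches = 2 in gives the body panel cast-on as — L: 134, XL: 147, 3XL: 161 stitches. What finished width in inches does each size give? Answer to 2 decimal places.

L 20.62 inches; XL 22.62 inches; 3XL 24.77 inches.

13/2 = 6.5 sts per in.
L: 134 / 6.5 = 20.615 → 20.62 in.
XL: 147 / 6.5 = 22.615 → 22.62 in.
3XL: 161 / 6.5 = 24.769 → 24.77 in.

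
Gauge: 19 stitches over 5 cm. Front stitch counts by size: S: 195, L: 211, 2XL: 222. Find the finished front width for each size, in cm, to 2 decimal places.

19/5 = 3.8 sts per cm.
S: 195 / 3.8 = 51.316 → 51.32 cm.
L: 211 / 3.8 = 55.526 → 55.53 cm.
2XL: 222 / 3.8 = 58.421 → 58.42 cm.

S 51.32 cm; L 55.53 cm; 2XL 58.42 cm.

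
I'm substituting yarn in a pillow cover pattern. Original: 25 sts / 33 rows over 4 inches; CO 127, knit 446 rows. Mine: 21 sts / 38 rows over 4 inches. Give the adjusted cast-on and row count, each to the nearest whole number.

Stitches: 127 × 21/25 = 106.68 → 107.
Rows: 446 × 38/33 = 513.58 → 514.

Cast on 107 stitches; work 514 rows.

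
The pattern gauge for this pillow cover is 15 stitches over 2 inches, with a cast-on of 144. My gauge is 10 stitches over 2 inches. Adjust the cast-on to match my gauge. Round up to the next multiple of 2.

Scale factor = 10 / 15 = 0.667.
144 × 10 / 15 = 96.00 sts.

96 stitches.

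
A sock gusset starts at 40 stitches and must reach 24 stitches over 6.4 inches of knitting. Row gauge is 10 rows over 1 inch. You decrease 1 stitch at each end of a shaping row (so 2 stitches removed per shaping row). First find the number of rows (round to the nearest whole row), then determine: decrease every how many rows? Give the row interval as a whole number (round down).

Decrease every 8th row.

Rows = 6.4 × 10 = 64.0 → 64 rows.
Stitches to remove: 16 → 8 shaping rows (at 2 st each).
64 / 8 = 8.00 → every 8 rows.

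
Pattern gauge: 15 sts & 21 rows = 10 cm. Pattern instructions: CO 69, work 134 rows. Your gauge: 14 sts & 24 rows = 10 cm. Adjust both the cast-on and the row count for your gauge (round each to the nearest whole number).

Cast on 64 stitches; work 153 rows.

Stitches: 69 × 14/15 = 64.40 → 64.
Rows: 134 × 24/21 = 153.14 → 153.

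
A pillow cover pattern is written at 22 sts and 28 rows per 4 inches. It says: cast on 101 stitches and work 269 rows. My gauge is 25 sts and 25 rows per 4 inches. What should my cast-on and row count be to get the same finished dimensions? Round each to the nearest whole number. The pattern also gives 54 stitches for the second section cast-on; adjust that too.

Cast on 115 stitches; work 240 rows; second section cast-on 61 stitches.

Stitches: 101 × 25/22 = 114.77 → 115.
Rows: 269 × 25/28 = 240.18 → 240.
second section cast-on: 54 × 25/22 = 61.36 → 61.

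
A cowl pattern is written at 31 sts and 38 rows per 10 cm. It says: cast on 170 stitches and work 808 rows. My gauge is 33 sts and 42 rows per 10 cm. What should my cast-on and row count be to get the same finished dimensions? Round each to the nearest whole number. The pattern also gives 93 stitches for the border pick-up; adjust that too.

Stitches: 170 × 33/31 = 180.97 → 181.
Rows: 808 × 42/38 = 893.05 → 893.
border pick-up: 93 × 33/31 = 99.00 → 99.

Cast on 181 stitches; work 893 rows; border pick-up 99 stitches.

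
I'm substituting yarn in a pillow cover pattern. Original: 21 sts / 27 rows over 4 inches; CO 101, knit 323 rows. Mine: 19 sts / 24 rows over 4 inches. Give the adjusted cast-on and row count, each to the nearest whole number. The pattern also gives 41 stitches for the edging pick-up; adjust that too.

Cast on 91 stitches; work 287 rows; edging pick-up 37 stitches.

Stitches: 101 × 19/21 = 91.38 → 91.
Rows: 323 × 24/27 = 287.11 → 287.
edging pick-up: 41 × 19/21 = 37.10 → 37.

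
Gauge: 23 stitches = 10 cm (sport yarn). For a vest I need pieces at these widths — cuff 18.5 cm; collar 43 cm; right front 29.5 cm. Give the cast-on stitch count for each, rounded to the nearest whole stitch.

Rate = 23/10 = 2.3 sts per cm.
cuff: 18.5 × 2.3 = 42.55 → 43.
collar: 43 × 2.3 = 98.90 → 99.
right front: 29.5 × 2.3 = 67.85 → 68.

cuff 43; collar 99; right front 68.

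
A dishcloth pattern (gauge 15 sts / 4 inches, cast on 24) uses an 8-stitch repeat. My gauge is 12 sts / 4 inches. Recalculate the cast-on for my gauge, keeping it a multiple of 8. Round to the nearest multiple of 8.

24 × 12 / 15 = 19.20.
Nearest multiple of 8: 16.

16 stitches.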